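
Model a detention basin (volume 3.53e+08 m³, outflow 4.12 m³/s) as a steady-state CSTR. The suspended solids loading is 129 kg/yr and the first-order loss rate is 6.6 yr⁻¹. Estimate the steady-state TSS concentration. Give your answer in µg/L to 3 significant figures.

0.0524 µg/L

Outflow Q = 4.12 m³/s × 3.156e+07 s/yr = 1.3e+08 m³/yr.
Steady-state CSTR mass balance: W = Q·C + k·V·C, so C = W/(Q + kV).
Q + kV = 1.3e+08 + 6.6·3.53e+08 = 2.46e+09 m³/yr.
C = 129/2.46e+09 = 5.244e-08 kg/m³ = 5.244e-05 mg/L = 0.05244 µg/L.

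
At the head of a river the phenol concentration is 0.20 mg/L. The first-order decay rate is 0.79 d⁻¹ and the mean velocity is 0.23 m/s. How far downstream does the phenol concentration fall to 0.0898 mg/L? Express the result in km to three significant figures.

From C = C₀·e^(−kt), t = ln(C₀/C)/k = ln(0.20/0.0898)/0.79 = 0.8007/0.79 = 1.014 d.
Distance = v·t = 0.23 m/s × 8.757e+04 s = 2.014e+04 m = 20.14 km.

20.1 km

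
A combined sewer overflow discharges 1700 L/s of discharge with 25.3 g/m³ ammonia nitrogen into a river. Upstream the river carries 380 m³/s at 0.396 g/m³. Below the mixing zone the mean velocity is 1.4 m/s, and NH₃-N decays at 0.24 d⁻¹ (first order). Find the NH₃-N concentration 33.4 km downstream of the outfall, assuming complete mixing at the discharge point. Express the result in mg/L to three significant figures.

1700 L/s = 1.7 m³/s.
After complete mixing, C₀ = (1.7·25.3 + 380·0.396) / 381.7 = 0.5069 mg/L.
Travel time t = 3.34e+04 m / 1.4 m/s = 2.386e+04 s = 0.2761 d.
C = 0.5069·exp(−0.24·0.2761) = 0.5069·0.9359 = 0.4744 mg/L.

0.474 mg/L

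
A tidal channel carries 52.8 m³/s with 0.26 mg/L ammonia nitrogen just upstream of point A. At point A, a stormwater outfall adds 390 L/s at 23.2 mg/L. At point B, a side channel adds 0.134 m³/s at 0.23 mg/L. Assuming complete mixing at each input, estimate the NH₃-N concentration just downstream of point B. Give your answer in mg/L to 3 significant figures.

0.428 mg/L

390 L/s = 0.39 m³/s.
After input A: C = (52.8·0.26 + 0.39·23.2) / 53.19 = 0.4282 mg/L.
After input B: C = (53.19·0.4282 + 0.134·0.23) / 53.32 = 0.4277 mg/L.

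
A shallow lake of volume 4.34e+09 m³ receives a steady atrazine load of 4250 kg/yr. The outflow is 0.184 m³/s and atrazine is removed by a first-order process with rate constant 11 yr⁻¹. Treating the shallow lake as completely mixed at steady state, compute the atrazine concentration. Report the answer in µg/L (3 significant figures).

0.0890 µg/L

Outflow Q = 0.184 m³/s × 3.156e+07 s/yr = 5.807e+06 m³/yr.
Steady-state CSTR mass balance: W = Q·C + k·V·C, so C = W/(Q + kV).
Q + kV = 5.807e+06 + 11·4.34e+09 = 4.775e+10 m³/yr.
C = 4250/4.775e+10 = 8.901e-08 kg/m³ = 8.901e-05 mg/L = 0.08901 µg/L.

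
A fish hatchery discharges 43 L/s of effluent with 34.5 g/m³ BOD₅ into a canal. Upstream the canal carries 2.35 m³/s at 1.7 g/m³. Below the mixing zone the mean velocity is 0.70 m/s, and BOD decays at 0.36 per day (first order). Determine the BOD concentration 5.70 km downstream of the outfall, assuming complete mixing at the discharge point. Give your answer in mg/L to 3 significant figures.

43 L/s = 0.043 m³/s.
After complete mixing, C₀ = (0.043·34.5 + 2.35·1.7) / 2.393 = 2.289 mg/L.
Travel time t = 5700 m / 0.70 m/s = 8143 s = 0.09425 d.
C = 2.289·exp(−0.36·0.09425) = 2.289·0.9666 = 2.213 mg/L.

2.21 mg/L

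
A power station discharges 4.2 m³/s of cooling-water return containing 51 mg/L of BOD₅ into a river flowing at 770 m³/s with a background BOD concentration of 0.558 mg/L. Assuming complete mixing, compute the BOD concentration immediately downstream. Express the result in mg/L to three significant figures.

Conservation of mass across the mixing zone: C = (4.2·51 + 770·0.558) / (4.2 + 770) = 643.9/774.2 = 0.8316 mg/L.

0.832 mg/L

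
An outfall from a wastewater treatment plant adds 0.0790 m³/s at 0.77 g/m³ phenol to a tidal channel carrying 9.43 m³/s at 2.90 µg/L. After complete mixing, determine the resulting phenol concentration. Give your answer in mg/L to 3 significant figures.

0.00927 mg/L

2.90 µg/L = 0.0029 mg/L.
Conservation of mass across the mixing zone: C = (0.079·0.77 + 9.43·0.0029) / (0.079 + 9.43) = 0.08818/9.509 = 0.009273 mg/L.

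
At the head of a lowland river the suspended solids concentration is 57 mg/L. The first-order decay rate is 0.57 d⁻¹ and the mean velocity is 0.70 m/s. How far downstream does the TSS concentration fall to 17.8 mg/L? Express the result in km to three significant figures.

123 km

From C = C₀·e^(−kt), t = ln(C₀/C)/k = ln(57/17.8)/0.57 = 1.164/0.57 = 2.042 d.
Distance = v·t = 0.70 m/s × 1.764e+05 s = 1.235e+05 m = 123.5 km.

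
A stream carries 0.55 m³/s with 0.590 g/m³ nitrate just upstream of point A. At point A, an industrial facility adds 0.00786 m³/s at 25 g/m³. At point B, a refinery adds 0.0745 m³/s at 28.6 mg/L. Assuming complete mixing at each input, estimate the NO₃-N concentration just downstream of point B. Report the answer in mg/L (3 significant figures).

After input A: C = (0.55·0.59 + 0.00786·25) / 0.5579 = 0.9339 mg/L.
After input B: C = (0.5579·0.9339 + 0.0745·28.6) / 0.6324 = 4.193 mg/L.

4.19 mg/L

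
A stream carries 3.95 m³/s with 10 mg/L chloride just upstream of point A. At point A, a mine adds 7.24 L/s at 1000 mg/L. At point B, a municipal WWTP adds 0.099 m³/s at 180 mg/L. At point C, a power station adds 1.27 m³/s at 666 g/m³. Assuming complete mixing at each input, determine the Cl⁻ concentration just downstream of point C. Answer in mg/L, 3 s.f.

171 mg/L

7.24 L/s = 0.00724 m³/s.
After input A: C = (3.95·10 + 0.00724·1000) / 3.957 = 11.81 mg/L.
After input B: C = (3.957·11.81 + 0.099·180) / 4.056 = 15.92 mg/L.
After input C: C = (4.056·15.92 + 1.27·666) / 5.326 = 170.9 mg/L.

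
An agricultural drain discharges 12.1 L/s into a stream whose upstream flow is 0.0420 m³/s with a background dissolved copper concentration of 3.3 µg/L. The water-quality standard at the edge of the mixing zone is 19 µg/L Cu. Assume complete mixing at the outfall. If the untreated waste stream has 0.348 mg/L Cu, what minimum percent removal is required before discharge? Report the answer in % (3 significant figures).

12.1 L/s = 0.0121 m³/s.
3.3 µg/L = 0.0033 mg/L.
19 µg/L = 0.019 mg/L.
Mass balance: 0.019·0.0541 = 0.0121·Cₑ + 0.042·0.0033.
Cₑ = (0.001028 − 0.0001386) / 0.0121 = 0.0735 mg/L.
Required removal = 1 − 0.0735/0.348 = 78.88 %.

78.9 %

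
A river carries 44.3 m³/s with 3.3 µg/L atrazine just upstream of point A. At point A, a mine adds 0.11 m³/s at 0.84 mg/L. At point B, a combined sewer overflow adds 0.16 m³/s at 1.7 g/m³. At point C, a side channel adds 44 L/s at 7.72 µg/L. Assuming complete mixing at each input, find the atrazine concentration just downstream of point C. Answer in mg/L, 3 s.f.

3.3 µg/L = 0.0033 mg/L.
After input A: C = (44.3·0.0033 + 0.11·0.84) / 44.41 = 0.005372 mg/L.
After input B: C = (44.41·0.005372 + 0.16·1.7) / 44.57 = 0.01146 mg/L.
44 L/s = 0.044 m³/s.
7.72 µg/L = 0.00772 mg/L.
After input C: C = (44.57·0.01146 + 0.044·0.00772) / 44.61 = 0.01145 mg/L.

0.0115 mg/L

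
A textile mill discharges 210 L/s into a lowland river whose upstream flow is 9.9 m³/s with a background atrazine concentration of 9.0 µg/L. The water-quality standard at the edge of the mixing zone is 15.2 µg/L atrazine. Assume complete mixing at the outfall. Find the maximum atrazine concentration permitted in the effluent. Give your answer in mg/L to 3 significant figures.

210 L/s = 0.21 m³/s.
9.0 µg/L = 0.009 mg/L.
15.2 µg/L = 0.0152 mg/L.
Mass balance: 0.0152·10.11 = 0.21·Cₑ + 9.9·0.009.
Cₑ = (0.1537 − 0.0891) / 0.21 = 0.3075 mg/L.

0.307 mg/L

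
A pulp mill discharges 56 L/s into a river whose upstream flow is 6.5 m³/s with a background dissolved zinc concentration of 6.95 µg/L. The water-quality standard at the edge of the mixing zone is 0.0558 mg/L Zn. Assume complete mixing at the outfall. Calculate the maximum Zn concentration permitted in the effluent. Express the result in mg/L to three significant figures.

5.73 mg/L

56 L/s = 0.056 m³/s.
6.95 µg/L = 0.00695 mg/L.
Mass balance: 0.0558·6.556 = 0.056·Cₑ + 6.5·0.00695.
Cₑ = (0.3658 − 0.04517) / 0.056 = 5.726 mg/L.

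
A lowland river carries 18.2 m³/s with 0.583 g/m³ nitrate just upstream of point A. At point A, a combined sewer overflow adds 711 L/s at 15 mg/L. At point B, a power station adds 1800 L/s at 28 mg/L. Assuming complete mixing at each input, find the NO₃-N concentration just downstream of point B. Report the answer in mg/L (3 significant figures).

3.46 mg/L

711 L/s = 0.711 m³/s.
After input A: C = (18.2·0.583 + 0.711·15) / 18.91 = 1.125 mg/L.
1800 L/s = 1.8 m³/s.
After input B: C = (18.91·1.125 + 1.8·28) / 20.71 = 3.461 mg/L.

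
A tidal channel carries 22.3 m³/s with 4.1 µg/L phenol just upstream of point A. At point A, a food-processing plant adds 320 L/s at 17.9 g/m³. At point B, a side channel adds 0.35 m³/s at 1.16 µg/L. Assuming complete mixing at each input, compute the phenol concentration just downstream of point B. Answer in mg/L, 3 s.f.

4.1 µg/L = 0.0041 mg/L.
320 L/s = 0.32 m³/s.
After input A: C = (22.3·0.0041 + 0.32·17.9) / 22.62 = 0.2573 mg/L.
1.16 µg/L = 0.00116 mg/L.
After input B: C = (22.62·0.2573 + 0.35·0.00116) / 22.97 = 0.2534 mg/L.

0.253 mg/L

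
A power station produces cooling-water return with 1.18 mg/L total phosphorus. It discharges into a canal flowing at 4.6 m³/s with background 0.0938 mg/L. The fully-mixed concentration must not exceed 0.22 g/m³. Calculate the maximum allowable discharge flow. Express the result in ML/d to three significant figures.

Mass balance at complete mixing: C_std·(Q_w + Q_r) = Q_w·C_e + Q_r·C_b.
Rearranging, Q_w = Q_r·(C_std − C_b)/(C_e − C_std) = 4.6·(0.22 − 0.0938) / (1.18 − 0.22) = 0.6047 m³/s.
= 52.25 ML/d.

52.2 ML/d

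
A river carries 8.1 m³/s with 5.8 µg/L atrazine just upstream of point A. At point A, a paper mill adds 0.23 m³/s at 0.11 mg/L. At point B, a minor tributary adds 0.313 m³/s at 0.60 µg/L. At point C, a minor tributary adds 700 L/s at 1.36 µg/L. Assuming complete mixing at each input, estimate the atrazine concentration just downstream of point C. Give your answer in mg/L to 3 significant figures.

5.8 µg/L = 0.0058 mg/L.
After input A: C = (8.1·0.0058 + 0.23·0.11) / 8.33 = 0.008677 mg/L.
0.60 µg/L = 0.0006 mg/L.
After input B: C = (8.33·0.008677 + 0.313·0.0006) / 8.643 = 0.008385 mg/L.
700 L/s = 0.7 m³/s.
1.36 µg/L = 0.00136 mg/L.
After input C: C = (8.643·0.008385 + 0.7·0.00136) / 9.343 = 0.007858 mg/L.

0.00786 mg/L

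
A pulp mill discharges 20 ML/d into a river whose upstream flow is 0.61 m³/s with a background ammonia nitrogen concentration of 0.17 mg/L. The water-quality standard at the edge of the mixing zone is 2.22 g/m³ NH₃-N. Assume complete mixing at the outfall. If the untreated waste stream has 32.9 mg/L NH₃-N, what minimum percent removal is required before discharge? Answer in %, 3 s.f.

20 ML/d = 0.2315 m³/s.
Mass balance: 2.22·0.8415 = 0.2315·Cₑ + 0.61·0.17.
Cₑ = (1.868 − 0.1037) / 0.2315 = 7.622 mg/L.
Required removal = 1 − 7.622/32.9 = 76.83 %.

76.8 %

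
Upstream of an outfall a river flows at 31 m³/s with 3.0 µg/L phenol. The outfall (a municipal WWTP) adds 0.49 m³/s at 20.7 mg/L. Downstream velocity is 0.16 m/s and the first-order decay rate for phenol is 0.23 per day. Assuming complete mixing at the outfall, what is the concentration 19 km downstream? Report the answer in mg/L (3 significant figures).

3.0 µg/L = 0.003 mg/L.
After complete mixing, C₀ = (0.49·20.7 + 31·0.003) / 31.49 = 0.3251 mg/L.
Travel time t = 1.9e+04 m / 0.16 m/s = 1.188e+05 s = 1.374 d.
C = 0.3251·exp(−0.23·1.374) = 0.3251·0.729 = 0.237 mg/L.

0.237 mg/L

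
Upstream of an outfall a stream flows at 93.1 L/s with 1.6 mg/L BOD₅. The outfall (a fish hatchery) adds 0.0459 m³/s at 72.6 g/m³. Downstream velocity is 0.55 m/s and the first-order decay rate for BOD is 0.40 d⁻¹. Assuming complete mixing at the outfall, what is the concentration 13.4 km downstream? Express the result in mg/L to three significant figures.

93.1 L/s = 0.0931 m³/s.
After complete mixing, C₀ = (0.0459·72.6 + 0.0931·1.6) / 0.139 = 25.05 mg/L.
Travel time t = 1.34e+04 m / 0.55 m/s = 2.436e+04 s = 0.282 d.
C = 25.05·exp(−0.40·0.282) = 25.05·0.8933 = 22.37 mg/L.

22.4 mg/L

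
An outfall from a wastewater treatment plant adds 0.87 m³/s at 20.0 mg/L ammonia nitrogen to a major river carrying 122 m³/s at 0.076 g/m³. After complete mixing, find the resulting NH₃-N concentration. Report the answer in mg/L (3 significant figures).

Conservation of mass across the mixing zone: C = (0.87·20 + 122·0.076) / (0.87 + 122) = 26.67/122.9 = 0.2171 mg/L.

0.217 mg/L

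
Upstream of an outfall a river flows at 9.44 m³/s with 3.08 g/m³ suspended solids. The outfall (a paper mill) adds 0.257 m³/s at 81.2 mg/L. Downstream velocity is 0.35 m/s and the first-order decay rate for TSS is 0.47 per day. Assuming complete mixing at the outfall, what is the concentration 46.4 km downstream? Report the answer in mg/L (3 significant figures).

2.50 mg/L

After complete mixing, C₀ = (0.257·81.2 + 9.44·3.08) / 9.697 = 5.15 mg/L.
Travel time t = 4.64e+04 m / 0.35 m/s = 1.326e+05 s = 1.534 d.
C = 5.15·exp(−0.47·1.534) = 5.15·0.4862 = 2.504 mg/L.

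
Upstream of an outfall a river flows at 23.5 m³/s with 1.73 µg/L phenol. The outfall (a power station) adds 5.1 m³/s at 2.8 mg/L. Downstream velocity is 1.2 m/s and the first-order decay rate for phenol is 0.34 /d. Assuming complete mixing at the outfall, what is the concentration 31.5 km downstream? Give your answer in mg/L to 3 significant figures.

1.73 µg/L = 0.00173 mg/L.
After complete mixing, C₀ = (5.1·2.8 + 23.5·0.00173) / 28.6 = 0.5007 mg/L.
Travel time t = 3.15e+04 m / 1.2 m/s = 2.625e+04 s = 0.3038 d.
C = 0.5007·exp(−0.34·0.3038) = 0.5007·0.9019 = 0.4516 mg/L.

0.452 mg/L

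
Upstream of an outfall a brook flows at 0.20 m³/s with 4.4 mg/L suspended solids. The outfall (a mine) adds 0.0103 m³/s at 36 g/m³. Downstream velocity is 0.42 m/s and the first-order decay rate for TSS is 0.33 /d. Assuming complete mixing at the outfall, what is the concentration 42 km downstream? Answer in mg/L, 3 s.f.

After complete mixing, C₀ = (0.0103·36 + 0.2·4.4) / 0.2103 = 5.948 mg/L.
Travel time t = 4.2e+04 m / 0.42 m/s = 1e+05 s = 1.157 d.
C = 5.948·exp(−0.33·1.157) = 5.948·0.6825 = 4.059 mg/L.

4.06 mg/L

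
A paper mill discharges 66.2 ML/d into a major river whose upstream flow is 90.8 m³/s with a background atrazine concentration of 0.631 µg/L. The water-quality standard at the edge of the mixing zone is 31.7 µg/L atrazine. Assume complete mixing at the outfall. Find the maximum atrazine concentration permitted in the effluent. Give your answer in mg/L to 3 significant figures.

3.71 mg/L

66.2 ML/d = 0.7662 m³/s.
0.631 µg/L = 0.000631 mg/L.
31.7 µg/L = 0.0317 mg/L.
Mass balance: 0.0317·91.57 = 0.7662·Cₑ + 90.8·0.000631.
Cₑ = (2.903 − 0.05729) / 0.7662 = 3.714 mg/L.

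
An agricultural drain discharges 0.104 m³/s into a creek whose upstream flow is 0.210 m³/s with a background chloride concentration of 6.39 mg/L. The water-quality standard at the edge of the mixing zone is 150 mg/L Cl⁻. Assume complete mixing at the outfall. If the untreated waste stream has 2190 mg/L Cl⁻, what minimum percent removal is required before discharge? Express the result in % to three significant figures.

Mass balance: 150·0.314 = 0.104·Cₑ + 0.21·6.39.
Cₑ = (47.1 − 1.342) / 0.104 = 440 mg/L.
Required removal = 1 − 440/2190 = 79.91 %.

79.9 %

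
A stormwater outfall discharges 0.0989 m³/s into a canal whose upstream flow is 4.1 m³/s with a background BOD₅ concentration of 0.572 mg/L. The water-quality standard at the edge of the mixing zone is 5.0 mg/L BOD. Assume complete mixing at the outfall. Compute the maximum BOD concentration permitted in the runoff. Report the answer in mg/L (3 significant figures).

Mass balance: 5·4.199 = 0.0989·Cₑ + 4.1·0.572.
Cₑ = (20.99 − 2.345) / 0.0989 = 188.6 mg/L.

189 mg/L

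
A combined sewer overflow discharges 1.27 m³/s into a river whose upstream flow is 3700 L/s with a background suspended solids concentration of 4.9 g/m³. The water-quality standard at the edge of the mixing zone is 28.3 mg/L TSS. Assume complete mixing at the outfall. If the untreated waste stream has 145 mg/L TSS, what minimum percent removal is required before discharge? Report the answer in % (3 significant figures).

3700 L/s = 3.7 m³/s.
Mass balance: 28.3·4.97 = 1.27·Cₑ + 3.7·4.9.
Cₑ = (140.7 − 18.13) / 1.27 = 96.47 mg/L.
Required removal = 1 − 96.47/145 = 33.47 %.

33.5 %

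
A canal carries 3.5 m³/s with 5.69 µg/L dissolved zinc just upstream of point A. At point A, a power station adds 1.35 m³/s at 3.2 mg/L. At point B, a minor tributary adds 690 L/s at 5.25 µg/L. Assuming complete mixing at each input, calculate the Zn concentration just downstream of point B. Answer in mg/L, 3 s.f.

5.69 µg/L = 0.00569 mg/L.
After input A: C = (3.5·0.00569 + 1.35·3.2) / 4.85 = 0.8948 mg/L.
690 L/s = 0.69 m³/s.
5.25 µg/L = 0.00525 mg/L.
After input B: C = (4.85·0.8948 + 0.69·0.00525) / 5.54 = 0.784 mg/L.

0.784 mg/L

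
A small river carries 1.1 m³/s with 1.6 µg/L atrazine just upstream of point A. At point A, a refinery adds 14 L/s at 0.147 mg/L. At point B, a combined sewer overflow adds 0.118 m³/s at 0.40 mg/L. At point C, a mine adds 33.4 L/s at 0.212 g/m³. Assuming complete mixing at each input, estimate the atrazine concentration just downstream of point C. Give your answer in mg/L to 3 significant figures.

0.0459 mg/L

1.6 µg/L = 0.0016 mg/L.
14 L/s = 0.014 m³/s.
After input A: C = (1.1·0.0016 + 0.014·0.147) / 1.114 = 0.003427 mg/L.
After input B: C = (1.114·0.003427 + 0.118·0.4) / 1.232 = 0.04141 mg/L.
33.4 L/s = 0.0334 m³/s.
After input C: C = (1.232·0.04141 + 0.0334·0.212) / 1.265 = 0.04591 mg/L.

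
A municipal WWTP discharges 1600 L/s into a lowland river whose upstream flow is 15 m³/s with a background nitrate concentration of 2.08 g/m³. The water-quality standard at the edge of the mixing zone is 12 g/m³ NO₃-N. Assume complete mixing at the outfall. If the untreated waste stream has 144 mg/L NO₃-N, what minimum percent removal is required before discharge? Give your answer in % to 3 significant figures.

1600 L/s = 1.6 m³/s.
Mass balance: 12·16.6 = 1.6·Cₑ + 15·2.08.
Cₑ = (199.2 − 31.2) / 1.6 = 105 mg/L.
Required removal = 1 − 105/144 = 27.08 %.

27.1 %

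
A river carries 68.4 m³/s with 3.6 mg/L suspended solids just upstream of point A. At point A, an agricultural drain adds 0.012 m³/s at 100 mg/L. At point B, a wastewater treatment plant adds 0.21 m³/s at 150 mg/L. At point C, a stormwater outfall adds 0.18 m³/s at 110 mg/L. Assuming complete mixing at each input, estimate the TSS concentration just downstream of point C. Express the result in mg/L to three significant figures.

After input A: C = (68.4·3.6 + 0.012·100) / 68.41 = 3.617 mg/L.
After input B: C = (68.41·3.617 + 0.21·150) / 68.62 = 4.065 mg/L.
After input C: C = (68.62·4.065 + 0.18·110) / 68.8 = 4.342 mg/L.

4.34 mg/L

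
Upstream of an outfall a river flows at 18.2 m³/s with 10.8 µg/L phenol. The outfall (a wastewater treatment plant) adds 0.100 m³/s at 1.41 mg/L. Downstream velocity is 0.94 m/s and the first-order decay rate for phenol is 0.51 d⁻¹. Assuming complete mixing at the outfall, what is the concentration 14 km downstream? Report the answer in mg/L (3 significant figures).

10.8 µg/L = 0.0108 mg/L.
After complete mixing, C₀ = (0.1·1.41 + 18.2·0.0108) / 18.3 = 0.01845 mg/L.
Travel time t = 1.4e+04 m / 0.94 m/s = 1.489e+04 s = 0.1724 d.
C = 0.01845·exp(−0.51·0.1724) = 0.01845·0.9158 = 0.01689 mg/L.

0.0169 mg/L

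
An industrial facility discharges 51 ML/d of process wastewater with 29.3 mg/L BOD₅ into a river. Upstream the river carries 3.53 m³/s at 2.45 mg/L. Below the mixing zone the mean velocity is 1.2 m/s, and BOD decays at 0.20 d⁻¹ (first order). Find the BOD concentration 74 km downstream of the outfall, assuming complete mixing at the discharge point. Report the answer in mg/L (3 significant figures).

5.46 mg/L

51 ML/d = 0.5903 m³/s.
After complete mixing, C₀ = (0.5903·29.3 + 3.53·2.45) / 4.12 = 6.297 mg/L.
Travel time t = 7.4e+04 m / 1.2 m/s = 6.167e+04 s = 0.7137 d.
C = 6.297·exp(−0.20·0.7137) = 6.297·0.867 = 5.459 mg/L.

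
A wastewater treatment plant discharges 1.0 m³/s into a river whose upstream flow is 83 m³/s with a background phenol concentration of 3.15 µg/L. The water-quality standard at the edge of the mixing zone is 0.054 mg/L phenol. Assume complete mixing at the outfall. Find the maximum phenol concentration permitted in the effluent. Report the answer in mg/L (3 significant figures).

3.15 µg/L = 0.00315 mg/L.
Mass balance: 0.054·84 = 1·Cₑ + 83·0.00315.
Cₑ = (4.536 − 0.2615) / 1 = 4.275 mg/L.

4.27 mg/L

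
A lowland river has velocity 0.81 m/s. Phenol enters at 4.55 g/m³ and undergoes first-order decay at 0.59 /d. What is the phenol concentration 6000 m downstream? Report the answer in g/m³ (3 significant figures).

4.33 g/m³

Travel time t = 6000 m / 0.81 m/s = 6000/0.81 = 7407 s = 0.08573 d.
First-order decay: C = 4.55·exp(−0.59·0.08573) = 4.55·0.9507 = 4.326 g/m³.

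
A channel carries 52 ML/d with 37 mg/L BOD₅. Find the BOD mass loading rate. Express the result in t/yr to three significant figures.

52 ML/d = 0.6019 m³/s.
Mass flux = Q·C = 0.6019 m³/s × 37 g/m³ = 22.27 g/s.
= 22.27 g/s × 31.56 = 702.7 t/yr.

703 t/yr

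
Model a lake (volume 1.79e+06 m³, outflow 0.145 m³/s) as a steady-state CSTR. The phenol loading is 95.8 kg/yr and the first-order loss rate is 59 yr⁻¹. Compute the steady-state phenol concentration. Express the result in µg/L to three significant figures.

Outflow Q = 0.145 m³/s × 3.156e+07 s/yr = 4.576e+06 m³/yr.
Steady-state CSTR mass balance: W = Q·C + k·V·C, so C = W/(Q + kV).
Q + kV = 4.576e+06 + 59·1.79e+06 = 1.102e+08 m³/yr.
C = 95.8/1.102e+08 = 8.694e-07 kg/m³ = 0.0008694 mg/L = 0.8694 µg/L.

0.869 µg/L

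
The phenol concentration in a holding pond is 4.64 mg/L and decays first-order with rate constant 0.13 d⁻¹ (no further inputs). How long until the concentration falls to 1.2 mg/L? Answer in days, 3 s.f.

10.4 d

t = ln(C₀/C)/k = ln(4.64/1.2)/0.13 = 1.352/0.13 = 10.4 d.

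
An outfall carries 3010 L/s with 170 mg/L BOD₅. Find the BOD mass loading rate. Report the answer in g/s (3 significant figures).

3010 L/s = 3.01 m³/s.
Mass flux = Q·C = 3.01 m³/s × 170 g/m³ = 511.7 g/s.

512 g/s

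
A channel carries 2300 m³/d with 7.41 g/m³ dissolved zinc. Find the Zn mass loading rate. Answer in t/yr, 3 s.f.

2300 m³/d = 0.02662 m³/s.
Mass flux = Q·C = 0.02662 m³/s × 7.41 g/m³ = 0.1973 g/s.
= 0.1973 g/s × 31.56 = 6.225 t/yr.

6.22 t/yr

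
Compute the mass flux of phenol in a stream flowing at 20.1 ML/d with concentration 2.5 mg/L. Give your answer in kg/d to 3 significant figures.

20.1 ML/d = 0.2326 m³/s.
Mass flux = Q·C = 0.2326 m³/s × 2.5 g/m³ = 0.5816 g/s.
= 0.5816 g/s × 86.4 = 50.25 kg/d.

50.2 kg/d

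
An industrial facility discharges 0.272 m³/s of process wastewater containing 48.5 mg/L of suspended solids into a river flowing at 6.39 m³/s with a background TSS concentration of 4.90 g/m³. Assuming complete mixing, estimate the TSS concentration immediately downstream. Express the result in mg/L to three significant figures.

By mass balance at complete mixing, C = (0.272·48.5 + 6.39·4.9) / (0.272 + 6.39) = 44.5/6.662 = 6.68 mg/L.

6.68 mg/L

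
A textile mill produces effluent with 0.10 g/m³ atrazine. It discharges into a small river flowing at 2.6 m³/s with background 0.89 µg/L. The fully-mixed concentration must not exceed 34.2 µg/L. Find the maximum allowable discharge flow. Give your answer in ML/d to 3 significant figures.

0.89 µg/L = 0.00089 mg/L.
34.2 µg/L = 0.0342 mg/L.
Mass balance at complete mixing: C_std·(Q_w + Q_r) = Q_w·C_e + Q_r·C_b.
Rearranging, Q_w = Q_r·(C_std − C_b)/(C_e − C_std) = 2.6·(0.0342 − 0.00089) / (0.1 − 0.0342) = 1.316 m³/s.
= 113.7 ML/d.

114 ML/d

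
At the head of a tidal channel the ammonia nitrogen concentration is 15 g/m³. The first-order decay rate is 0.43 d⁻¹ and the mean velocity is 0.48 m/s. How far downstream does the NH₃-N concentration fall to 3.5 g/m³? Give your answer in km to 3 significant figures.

140 km

From C = C₀·e^(−kt), t = ln(C₀/C)/k = ln(15/3.5)/0.43 = 1.455/0.43 = 3.384 d.
Distance = v·t = 0.48 m/s × 2.924e+05 s = 1.404e+05 m = 140.4 km.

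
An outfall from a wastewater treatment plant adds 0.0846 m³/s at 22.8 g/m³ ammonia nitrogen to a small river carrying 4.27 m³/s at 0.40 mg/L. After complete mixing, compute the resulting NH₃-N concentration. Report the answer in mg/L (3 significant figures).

0.835 mg/L

Conservation of mass across the mixing zone: C = (0.0846·22.8 + 4.27·0.4) / (0.0846 + 4.27) = 3.637/4.355 = 0.8352 mg/L.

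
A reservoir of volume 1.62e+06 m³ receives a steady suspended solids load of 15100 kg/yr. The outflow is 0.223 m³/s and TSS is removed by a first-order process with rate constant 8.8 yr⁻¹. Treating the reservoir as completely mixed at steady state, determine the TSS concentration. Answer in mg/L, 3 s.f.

Outflow Q = 0.223 m³/s × 3.156e+07 s/yr = 7.037e+06 m³/yr.
Steady-state CSTR mass balance: W = Q·C + k·V·C, so C = W/(Q + kV).
Q + kV = 7.037e+06 + 8.8·1.62e+06 = 2.129e+07 m³/yr.
C = 15100/2.129e+07 = 0.0007091 kg/m³ = 0.7091 mg/L.

0.709 mg/L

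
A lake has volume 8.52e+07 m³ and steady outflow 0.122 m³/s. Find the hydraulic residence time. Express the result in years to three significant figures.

Q = 0.122 m³/s × 3.156e+07 s/yr = 3.85e+06 m³/yr.
Hydraulic residence time τ = V/Q = 8.52e+07/3.85e+06 = 22.13 yr.

22.1 yr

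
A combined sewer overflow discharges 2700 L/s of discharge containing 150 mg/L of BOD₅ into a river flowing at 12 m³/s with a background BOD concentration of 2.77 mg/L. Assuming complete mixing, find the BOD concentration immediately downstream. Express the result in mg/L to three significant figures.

29.8 mg/L

2700 L/s = 2.7 m³/s.
Flow-weighted mixing gives C = (2.7·150 + 12·2.77) / (2.7 + 12) = 438.2/14.7 = 29.81 mg/L.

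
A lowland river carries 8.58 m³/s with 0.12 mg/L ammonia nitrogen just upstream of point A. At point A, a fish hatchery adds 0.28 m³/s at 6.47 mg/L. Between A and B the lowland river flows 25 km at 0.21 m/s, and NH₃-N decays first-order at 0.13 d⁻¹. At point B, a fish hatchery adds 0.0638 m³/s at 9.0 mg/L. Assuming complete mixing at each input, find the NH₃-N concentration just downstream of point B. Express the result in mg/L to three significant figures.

After input A: C = (8.58·0.12 + 0.28·6.47) / 8.86 = 0.3207 mg/L.
Over the 25 km reach to input B (t = 1.19e+05 s = 1.378 d), decay gives C = 0.3207·exp(−0.13·1.378) = 0.2681 mg/L.
After input B: C = (8.86·0.2681 + 0.0638·9) / 8.924 = 0.3305 mg/L.

0.331 mg/L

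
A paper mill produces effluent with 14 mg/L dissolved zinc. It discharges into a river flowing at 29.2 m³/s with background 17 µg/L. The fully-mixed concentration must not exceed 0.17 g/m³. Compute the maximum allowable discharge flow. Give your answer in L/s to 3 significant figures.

323 L/s

17 µg/L = 0.017 mg/L.
Mass balance at complete mixing: C_std·(Q_w + Q_r) = Q_w·C_e + Q_r·C_b.
Rearranging, Q_w = Q_r·(C_std − C_b)/(C_e − C_std) = 29.2·(0.17 − 0.017) / (14 − 0.17) = 0.323 m³/s.
= 323 L/s.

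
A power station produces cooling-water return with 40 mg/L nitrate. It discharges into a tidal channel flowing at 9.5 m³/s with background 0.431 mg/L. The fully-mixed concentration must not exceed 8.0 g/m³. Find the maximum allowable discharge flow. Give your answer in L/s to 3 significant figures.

2250 L/s

Mass balance at complete mixing: C_std·(Q_w + Q_r) = Q_w·C_e + Q_r·C_b.
Rearranging, Q_w = Q_r·(C_std − C_b)/(C_e − C_std) = 9.5·(8 − 0.431) / (40 − 8) = 2.247 m³/s.
= 2247 L/s.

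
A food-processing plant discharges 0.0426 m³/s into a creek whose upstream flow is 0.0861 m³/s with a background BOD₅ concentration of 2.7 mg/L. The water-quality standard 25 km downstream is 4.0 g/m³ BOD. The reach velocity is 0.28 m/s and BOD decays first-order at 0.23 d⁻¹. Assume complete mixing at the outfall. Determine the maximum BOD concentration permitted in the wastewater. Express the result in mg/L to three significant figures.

Travel time to the compliance point: t = 2.5e+04/0.28 = 8.929e+04 s = 1.033 d; decay factor exp(−0.23·1.033) = 0.7885.
So the concentration just after mixing may be at most 4/0.7885 = 5.073 mg/L.
Mass balance: 5.073·0.1287 = 0.0426·Cₑ + 0.0861·2.7.
Cₑ = (0.6529 − 0.2325) / 0.0426 = 9.87 mg/L.

9.87 mg/L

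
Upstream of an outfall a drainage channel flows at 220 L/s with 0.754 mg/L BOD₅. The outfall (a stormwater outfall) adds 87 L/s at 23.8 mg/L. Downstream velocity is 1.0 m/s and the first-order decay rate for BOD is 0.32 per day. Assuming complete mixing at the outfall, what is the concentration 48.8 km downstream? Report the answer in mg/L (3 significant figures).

87 L/s = 0.087 m³/s.
220 L/s = 0.22 m³/s.
After complete mixing, C₀ = (0.087·23.8 + 0.22·0.754) / 0.307 = 7.285 mg/L.
Travel time t = 4.88e+04 m / 1.0 m/s = 4.88e+04 s = 0.5648 d.
C = 7.285·exp(−0.32·0.5648) = 7.285·0.8347 = 6.08 mg/L.

6.08 mg/L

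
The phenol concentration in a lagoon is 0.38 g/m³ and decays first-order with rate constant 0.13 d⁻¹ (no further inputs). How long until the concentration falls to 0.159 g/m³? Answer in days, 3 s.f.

6.70 d

t = ln(C₀/C)/k = ln(0.38/0.159)/0.13 = 0.8713/0.13 = 6.702 d.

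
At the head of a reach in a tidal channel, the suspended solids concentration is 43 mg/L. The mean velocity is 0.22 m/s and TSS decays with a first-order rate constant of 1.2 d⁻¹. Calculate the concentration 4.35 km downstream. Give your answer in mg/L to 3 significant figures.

32.7 mg/L

Travel time t = 4.35 km / 0.22 m/s = 4350/0.22 = 1.977e+04 s = 0.2289 d.
First-order decay: C = 43·exp(−1.2·0.2289) = 43·0.7599 = 32.67 mg/L.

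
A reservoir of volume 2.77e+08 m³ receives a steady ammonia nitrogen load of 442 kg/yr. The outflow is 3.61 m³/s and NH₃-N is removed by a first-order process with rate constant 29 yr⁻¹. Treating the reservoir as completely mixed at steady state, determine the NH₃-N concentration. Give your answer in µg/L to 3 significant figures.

Outflow Q = 3.61 m³/s × 3.156e+07 s/yr = 1.139e+08 m³/yr.
Steady-state CSTR mass balance: W = Q·C + k·V·C, so C = W/(Q + kV).
Q + kV = 1.139e+08 + 29·2.77e+08 = 8.147e+09 m³/yr.
C = 442/8.147e+09 = 5.425e-08 kg/m³ = 5.425e-05 mg/L = 0.05425 µg/L.

0.0543 µg/L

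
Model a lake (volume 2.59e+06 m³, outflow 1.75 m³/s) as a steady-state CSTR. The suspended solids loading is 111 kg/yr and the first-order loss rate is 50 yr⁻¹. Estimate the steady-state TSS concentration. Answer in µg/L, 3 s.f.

0.601 µg/L

Outflow Q = 1.75 m³/s × 3.156e+07 s/yr = 5.523e+07 m³/yr.
Steady-state CSTR mass balance: W = Q·C + k·V·C, so C = W/(Q + kV).
Q + kV = 5.523e+07 + 50·2.59e+06 = 1.847e+08 m³/yr.
C = 111/1.847e+08 = 6.009e-07 kg/m³ = 0.0006009 mg/L = 0.6009 µg/L.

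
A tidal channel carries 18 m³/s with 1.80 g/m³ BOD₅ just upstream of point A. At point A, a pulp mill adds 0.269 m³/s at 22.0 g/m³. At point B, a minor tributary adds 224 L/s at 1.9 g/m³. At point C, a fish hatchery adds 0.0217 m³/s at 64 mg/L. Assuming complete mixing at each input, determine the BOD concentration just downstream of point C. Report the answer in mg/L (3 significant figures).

After input A: C = (18·1.8 + 0.269·22) / 18.27 = 2.097 mg/L.
224 L/s = 0.224 m³/s.
After input B: C = (18.27·2.097 + 0.224·1.9) / 18.49 = 2.095 mg/L.
After input C: C = (18.49·2.095 + 0.0217·64) / 18.51 = 2.168 mg/L.

2.17 mg/L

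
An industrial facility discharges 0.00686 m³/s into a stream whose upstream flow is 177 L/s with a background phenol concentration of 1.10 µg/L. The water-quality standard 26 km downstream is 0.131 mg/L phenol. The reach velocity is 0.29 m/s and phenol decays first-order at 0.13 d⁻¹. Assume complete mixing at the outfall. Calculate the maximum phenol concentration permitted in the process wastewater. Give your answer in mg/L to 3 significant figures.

3.99 mg/L

177 L/s = 0.177 m³/s.
1.10 µg/L = 0.0011 mg/L.
Travel time to the compliance point: t = 2.6e+04/0.29 = 8.966e+04 s = 1.038 d; decay factor exp(−0.13·1.038) = 0.8738.
So the concentration just after mixing may be at most 0.131/0.8738 = 0.1499 mg/L.
Mass balance: 0.1499·0.1839 = 0.00686·Cₑ + 0.177·0.0011.
Cₑ = (0.02756 − 0.0001947) / 0.00686 = 3.99 mg/L.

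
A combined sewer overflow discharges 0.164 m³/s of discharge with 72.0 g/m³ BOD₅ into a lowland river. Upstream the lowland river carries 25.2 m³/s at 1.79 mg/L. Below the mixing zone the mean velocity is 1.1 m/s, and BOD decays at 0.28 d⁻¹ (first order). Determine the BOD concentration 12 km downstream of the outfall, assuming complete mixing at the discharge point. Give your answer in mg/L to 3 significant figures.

After complete mixing, C₀ = (0.164·72 + 25.2·1.79) / 25.36 = 2.244 mg/L.
Travel time t = 1.2e+04 m / 1.1 m/s = 1.091e+04 s = 0.1263 d.
C = 2.244·exp(−0.28·0.1263) = 2.244·0.9653 = 2.166 mg/L.

2.17 mg/L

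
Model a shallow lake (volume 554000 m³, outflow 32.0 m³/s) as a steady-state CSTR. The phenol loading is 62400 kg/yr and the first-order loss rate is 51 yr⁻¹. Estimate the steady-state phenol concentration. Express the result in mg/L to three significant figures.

Outflow Q = 32.0 m³/s × 3.156e+07 s/yr = 1.01e+09 m³/yr.
Steady-state CSTR mass balance: W = Q·C + k·V·C, so C = W/(Q + kV).
Q + kV = 1.01e+09 + 51·554000 = 1.038e+09 m³/yr.
C = 62400/1.038e+09 = 6.011e-05 kg/m³ = 0.06011 mg/L.

0.0601 mg/L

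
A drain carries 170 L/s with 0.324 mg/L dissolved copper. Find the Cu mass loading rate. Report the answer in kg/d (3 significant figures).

4.76 kg/d

170 L/s = 0.17 m³/s.
Mass flux = Q·C = 0.17 m³/s × 0.324 g/m³ = 0.05508 g/s.
= 0.05508 g/s × 86.4 = 4.759 kg/d.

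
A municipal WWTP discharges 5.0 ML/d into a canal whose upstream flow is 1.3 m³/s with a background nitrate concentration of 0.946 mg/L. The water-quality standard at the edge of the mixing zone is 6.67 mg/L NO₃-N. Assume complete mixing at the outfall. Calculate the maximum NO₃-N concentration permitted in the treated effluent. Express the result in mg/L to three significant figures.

5.0 ML/d = 0.05787 m³/s.
Mass balance: 6.67·1.358 = 0.05787·Cₑ + 1.3·0.946.
Cₑ = (9.057 − 1.23) / 0.05787 = 135.3 mg/L.

135 mg/L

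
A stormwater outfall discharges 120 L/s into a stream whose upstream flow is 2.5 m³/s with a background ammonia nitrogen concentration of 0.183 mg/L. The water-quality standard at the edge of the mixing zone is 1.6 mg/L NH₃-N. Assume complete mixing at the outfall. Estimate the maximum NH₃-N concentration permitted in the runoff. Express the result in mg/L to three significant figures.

120 L/s = 0.12 m³/s.
Mass balance: 1.6·2.62 = 0.12·Cₑ + 2.5·0.183.
Cₑ = (4.192 − 0.4575) / 0.12 = 31.12 mg/L.

31.1 mg/L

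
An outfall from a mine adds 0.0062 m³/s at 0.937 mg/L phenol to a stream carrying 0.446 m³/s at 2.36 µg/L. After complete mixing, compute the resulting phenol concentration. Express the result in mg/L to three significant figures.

2.36 µg/L = 0.00236 mg/L.
Conservation of mass across the mixing zone: C = (0.0062·0.937 + 0.446·0.00236) / (0.0062 + 0.446) = 0.006862/0.4522 = 0.01517 mg/L.

0.0152 mg/L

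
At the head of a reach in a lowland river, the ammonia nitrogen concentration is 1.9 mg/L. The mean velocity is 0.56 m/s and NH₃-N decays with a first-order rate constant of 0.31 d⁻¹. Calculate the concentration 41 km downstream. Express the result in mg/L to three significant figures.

Travel time t = 41 km / 0.56 m/s = 4.1e+04/0.56 = 7.321e+04 s = 0.8474 d.
First-order decay: C = 1.9·exp(−0.31·0.8474) = 1.9·0.769 = 1.461 mg/L.

1.46 mg/L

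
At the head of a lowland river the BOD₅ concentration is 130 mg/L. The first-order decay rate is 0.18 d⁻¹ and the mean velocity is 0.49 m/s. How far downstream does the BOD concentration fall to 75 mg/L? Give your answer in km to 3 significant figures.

129 km

From C = C₀·e^(−kt), t = ln(C₀/C)/k = ln(130/75)/0.18 = 0.55/0.18 = 3.056 d.
Distance = v·t = 0.49 m/s × 2.64e+05 s = 1.294e+05 m = 129.4 km.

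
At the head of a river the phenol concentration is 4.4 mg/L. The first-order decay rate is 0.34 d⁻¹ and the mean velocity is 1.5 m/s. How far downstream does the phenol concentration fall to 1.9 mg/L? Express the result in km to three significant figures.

From C = C₀·e^(−kt), t = ln(C₀/C)/k = ln(4.4/1.9)/0.34 = 0.8398/0.34 = 2.47 d.
Distance = v·t = 1.5 m/s × 2.134e+05 s = 3.201e+05 m = 320.1 km.

320 km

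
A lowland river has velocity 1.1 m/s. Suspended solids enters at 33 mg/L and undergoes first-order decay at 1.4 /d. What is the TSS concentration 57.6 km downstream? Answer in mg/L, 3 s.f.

14.1 mg/L

Travel time t = 57.6 km / 1.1 m/s = 5.76e+04/1.1 = 5.236e+04 s = 0.6061 d.
First-order decay: C = 33·exp(−1.4·0.6061) = 33·0.4281 = 14.13 mg/L.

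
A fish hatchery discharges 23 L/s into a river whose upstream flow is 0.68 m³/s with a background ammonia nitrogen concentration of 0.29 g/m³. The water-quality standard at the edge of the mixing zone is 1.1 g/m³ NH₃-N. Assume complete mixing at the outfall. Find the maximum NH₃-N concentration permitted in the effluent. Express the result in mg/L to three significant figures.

25.0 mg/L

23 L/s = 0.023 m³/s.
Mass balance: 1.1·0.703 = 0.023·Cₑ + 0.68·0.29.
Cₑ = (0.7733 − 0.1972) / 0.023 = 25.05 mg/L.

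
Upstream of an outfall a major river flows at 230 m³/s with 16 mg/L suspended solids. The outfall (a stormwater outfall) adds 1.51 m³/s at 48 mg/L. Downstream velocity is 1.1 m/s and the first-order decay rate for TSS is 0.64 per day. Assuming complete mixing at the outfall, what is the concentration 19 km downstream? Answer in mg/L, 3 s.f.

After complete mixing, C₀ = (1.51·48 + 230·16) / 231.5 = 16.21 mg/L.
Travel time t = 1.9e+04 m / 1.1 m/s = 1.727e+04 s = 0.1999 d.
C = 16.21·exp(−0.64·0.1999) = 16.21·0.8799 = 14.26 mg/L.

14.3 mg/L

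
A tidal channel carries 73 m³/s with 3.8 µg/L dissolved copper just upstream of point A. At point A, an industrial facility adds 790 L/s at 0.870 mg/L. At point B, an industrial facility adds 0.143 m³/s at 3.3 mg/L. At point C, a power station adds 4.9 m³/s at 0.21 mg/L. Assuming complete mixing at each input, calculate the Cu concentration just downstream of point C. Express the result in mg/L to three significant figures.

0.0313 mg/L

3.8 µg/L = 0.0038 mg/L.
790 L/s = 0.79 m³/s.
After input A: C = (73·0.0038 + 0.79·0.87) / 73.79 = 0.01307 mg/L.
After input B: C = (73.79·0.01307 + 0.143·3.3) / 73.93 = 0.01943 mg/L.
After input C: C = (73.93·0.01943 + 4.9·0.21) / 78.83 = 0.03128 mg/L.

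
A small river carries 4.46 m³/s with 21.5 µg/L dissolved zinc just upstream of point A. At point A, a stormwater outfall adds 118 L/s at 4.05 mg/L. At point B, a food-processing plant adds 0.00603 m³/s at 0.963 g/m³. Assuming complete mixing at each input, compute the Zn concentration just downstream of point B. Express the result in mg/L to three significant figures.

21.5 µg/L = 0.0215 mg/L.
118 L/s = 0.118 m³/s.
After input A: C = (4.46·0.0215 + 0.118·4.05) / 4.578 = 0.1253 mg/L.
After input B: C = (4.578·0.1253 + 0.00603·0.963) / 4.584 = 0.1264 mg/L.

0.126 mg/L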